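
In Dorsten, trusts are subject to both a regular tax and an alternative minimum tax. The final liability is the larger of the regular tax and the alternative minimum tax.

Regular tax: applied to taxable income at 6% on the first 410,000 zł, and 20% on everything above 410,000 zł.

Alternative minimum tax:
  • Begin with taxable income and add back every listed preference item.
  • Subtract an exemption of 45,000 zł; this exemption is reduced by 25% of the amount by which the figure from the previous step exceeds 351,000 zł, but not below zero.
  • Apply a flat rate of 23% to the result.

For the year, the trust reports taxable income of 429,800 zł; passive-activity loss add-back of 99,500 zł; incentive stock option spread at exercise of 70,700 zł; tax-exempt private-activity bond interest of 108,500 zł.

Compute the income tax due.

Regular tax:
  410,000 zł × 6% = 24,600 zł
  19,800 zł × 20% = 3,960 zł
  → 28,560 zł

Alternative minimum tax:
  Adjusted income: 429,800 zł + 99,500 zł + 70,700 zł + 108,500 zł = 708,500 zł
  Exemption: 25% × (708,500 zł − 351,000 zł) = 89,375 zł ≥ 45,000 zł, so the exemption is fully phased out
  Base: 708,500 zł − 0 zł = 708,500 zł
  708,500 zł × 23% = 162,955 zł

162,955 zł > 28,560 zł, so the alternative minimum tax is the binding amount.

162,955 zł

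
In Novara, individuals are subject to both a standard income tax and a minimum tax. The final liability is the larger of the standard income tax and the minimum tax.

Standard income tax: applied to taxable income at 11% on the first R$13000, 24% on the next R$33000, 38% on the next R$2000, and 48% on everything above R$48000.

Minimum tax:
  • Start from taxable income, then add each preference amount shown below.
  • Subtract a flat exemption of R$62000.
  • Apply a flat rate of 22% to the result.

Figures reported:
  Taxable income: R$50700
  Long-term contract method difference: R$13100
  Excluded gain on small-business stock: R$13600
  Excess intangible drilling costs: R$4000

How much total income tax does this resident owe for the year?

R$11406

Standard income tax:
  R$13000 × 11% = R$1430
  R$33000 × 24% = R$7920
  R$2000 × 38% = R$760
  R$2700 × 48% = R$1296
  → R$11406

Minimum tax:
  Adjusted income: R$50700 + R$13100 + R$13600 + R$4000 = R$81400
  Less exemption R$62000 → base R$19400
  R$19400 × 22% = R$4268

R$11406 > R$4268, so the standard income tax governs.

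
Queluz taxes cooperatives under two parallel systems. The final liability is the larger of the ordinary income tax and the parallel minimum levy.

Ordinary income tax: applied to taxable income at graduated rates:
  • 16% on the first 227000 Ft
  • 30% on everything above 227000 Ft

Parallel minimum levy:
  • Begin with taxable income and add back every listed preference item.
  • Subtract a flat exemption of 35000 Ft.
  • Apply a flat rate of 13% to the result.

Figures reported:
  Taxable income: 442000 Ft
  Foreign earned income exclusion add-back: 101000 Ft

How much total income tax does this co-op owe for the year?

Ordinary income tax:
  227000 Ft × 16% = 36320 Ft
  215000 Ft × 30% = 64500 Ft
  → 100820 Ft

Parallel minimum levy:
  Adjusted income: 442000 Ft + 101000 Ft = 543000 Ft
  Less exemption 35000 Ft → base 508000 Ft
  508000 Ft × 13% = 66040 Ft

100820 Ft > 66040 Ft, so the ordinary income tax governs.

100820 Ft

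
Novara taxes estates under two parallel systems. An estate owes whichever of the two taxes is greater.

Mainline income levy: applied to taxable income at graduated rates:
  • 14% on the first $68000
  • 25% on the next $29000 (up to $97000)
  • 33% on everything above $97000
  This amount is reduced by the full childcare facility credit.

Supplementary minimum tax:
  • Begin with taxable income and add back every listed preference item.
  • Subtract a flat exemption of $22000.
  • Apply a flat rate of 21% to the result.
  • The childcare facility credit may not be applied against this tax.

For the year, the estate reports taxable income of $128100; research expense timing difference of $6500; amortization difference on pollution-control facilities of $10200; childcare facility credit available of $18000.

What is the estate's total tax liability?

$25788

Mainline income levy:
  $68000 × 14% = $9520
  $29000 × 25% = $7250
  $31100 × 33% = $10263
  → $27033
  Less childcare facility credit $18000 → $9033

Supplementary minimum tax:
  Adjusted income: $128100 + $6500 + $10200 = $144800
  Less exemption $22000 → base $122800
  $122800 × 21% = $25788

$25788 > $9033, so the supplementary minimum tax is the binding amount.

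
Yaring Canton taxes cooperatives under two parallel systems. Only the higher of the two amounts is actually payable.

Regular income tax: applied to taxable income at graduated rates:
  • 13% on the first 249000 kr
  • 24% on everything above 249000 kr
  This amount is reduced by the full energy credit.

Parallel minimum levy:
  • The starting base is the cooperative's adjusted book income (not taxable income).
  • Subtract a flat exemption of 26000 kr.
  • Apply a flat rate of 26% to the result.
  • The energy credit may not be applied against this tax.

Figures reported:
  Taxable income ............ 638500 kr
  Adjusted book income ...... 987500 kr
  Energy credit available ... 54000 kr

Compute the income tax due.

249990 kr

Regular income tax:
  249000 kr × 13% = 32370 kr
  389500 kr × 24% = 93480 kr
  → 125850 kr
  Less energy credit 54000 kr → 71850 kr

Parallel minimum levy:
  Base (adjusted book income): 987500 kr
  Less exemption 26000 kr → base 961500 kr
  961500 kr × 26% = 249990 kr

249990 kr > 71850 kr, so the parallel minimum levy is the binding amount.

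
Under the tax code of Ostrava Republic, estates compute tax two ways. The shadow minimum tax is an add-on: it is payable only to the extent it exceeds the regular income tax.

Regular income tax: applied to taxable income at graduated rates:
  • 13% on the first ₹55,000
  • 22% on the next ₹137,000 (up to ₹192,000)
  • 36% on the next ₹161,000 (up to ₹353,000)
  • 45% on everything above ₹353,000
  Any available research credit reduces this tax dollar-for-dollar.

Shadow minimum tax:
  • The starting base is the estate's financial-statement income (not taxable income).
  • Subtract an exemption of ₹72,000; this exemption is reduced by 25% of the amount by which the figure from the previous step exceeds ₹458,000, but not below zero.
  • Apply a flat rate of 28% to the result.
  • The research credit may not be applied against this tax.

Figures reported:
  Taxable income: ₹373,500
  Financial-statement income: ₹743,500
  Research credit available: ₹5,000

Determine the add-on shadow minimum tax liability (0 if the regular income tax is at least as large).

₹108,530

Shadow minimum tax:
  Base (financial-statement income): ₹743,500
  Exemption: ₹72,000 − 25% × (₹743,500 − ₹458,000) = ₹72,000 − ₹71,375 = ₹625
  Base: ₹743,500 − ₹625 = ₹742,875
  ₹742,875 × 28% = ₹208,005

Regular income tax:
  ₹55,000 × 13% = ₹7,150
  ₹137,000 × 22% = ₹30,140
  ₹161,000 × 36% = ₹57,960
  ₹20,500 × 45% = ₹9,225
  → ₹104,475
  Less research credit ₹5,000 → ₹99,475

Excess of shadow minimum tax over regular income tax: ₹208,005 − ₹99,475 = ₹108,530.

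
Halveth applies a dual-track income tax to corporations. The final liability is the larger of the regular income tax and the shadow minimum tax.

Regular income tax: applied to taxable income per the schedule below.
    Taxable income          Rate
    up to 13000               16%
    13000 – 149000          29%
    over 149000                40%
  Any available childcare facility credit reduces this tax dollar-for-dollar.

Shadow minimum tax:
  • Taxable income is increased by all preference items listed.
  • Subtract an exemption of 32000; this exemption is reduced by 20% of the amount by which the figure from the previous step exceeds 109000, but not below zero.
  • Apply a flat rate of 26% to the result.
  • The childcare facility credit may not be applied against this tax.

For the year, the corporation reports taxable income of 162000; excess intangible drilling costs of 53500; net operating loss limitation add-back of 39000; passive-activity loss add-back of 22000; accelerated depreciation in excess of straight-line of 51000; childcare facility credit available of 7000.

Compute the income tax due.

Shadow minimum tax:
  Adjusted income: 162000 + 53500 + 39000 + 22000 + 51000 = 327500
  Exemption: 20% × (327500 − 109000) = 43700 ≥ 32000, so the exemption is fully phased out
  Base: 327500 − 0 = 327500
  327500 × 26% = 85150

Regular income tax:
  13000 × 16% = 2080
  136000 × 29% = 39440
  13000 × 40% = 5200
  → 46720
  Less childcare facility credit 7000 → 39720

85150 > 39720, so the shadow minimum tax is the binding amount.

85150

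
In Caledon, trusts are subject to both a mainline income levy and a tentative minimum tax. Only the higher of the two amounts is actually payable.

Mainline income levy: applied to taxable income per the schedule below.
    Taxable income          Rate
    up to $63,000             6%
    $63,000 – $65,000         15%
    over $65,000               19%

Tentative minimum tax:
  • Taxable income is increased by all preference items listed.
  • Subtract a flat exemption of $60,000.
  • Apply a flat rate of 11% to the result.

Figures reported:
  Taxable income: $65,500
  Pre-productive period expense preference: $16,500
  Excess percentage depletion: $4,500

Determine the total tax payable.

$4,175

Tentative minimum tax:
  Adjusted income: $65,500 + $16,500 + $4,500 = $86,500
  Less exemption $60,000 → base $26,500
  $26,500 × 11% = $2,915

Mainline income levy:
  $63,000 × 6% = $3,780
  $2,000 × 15% = $300
  $500 × 19% = $95
  → $4,175

$4,175 > $2,915, so the mainline income levy governs.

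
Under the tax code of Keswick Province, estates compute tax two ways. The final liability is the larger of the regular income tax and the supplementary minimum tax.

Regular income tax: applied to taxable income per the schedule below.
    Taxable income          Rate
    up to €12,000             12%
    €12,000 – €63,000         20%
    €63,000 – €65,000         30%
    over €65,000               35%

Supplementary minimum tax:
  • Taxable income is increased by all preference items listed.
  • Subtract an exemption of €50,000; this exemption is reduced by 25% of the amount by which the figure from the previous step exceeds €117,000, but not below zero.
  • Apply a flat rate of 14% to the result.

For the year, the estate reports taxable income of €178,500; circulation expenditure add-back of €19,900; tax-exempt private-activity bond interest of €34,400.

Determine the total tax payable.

€51,965

Supplementary minimum tax:
  Adjusted income: €178,500 + €19,900 + €34,400 = €232,800
  Exemption: €50,000 − 25% × (€232,800 − €117,000) = €50,000 − €28,950 = €21,050
  Base: €232,800 − €21,050 = €211,750
  €211,750 × 14% = €29,645

Regular income tax:
  €12,000 × 12% = €1,440
  €51,000 × 20% = €10,200
  €2,000 × 30% = €600
  €113,500 × 35% = €39,725
  → €51,965

€51,965 > €29,645, so the regular income tax governs.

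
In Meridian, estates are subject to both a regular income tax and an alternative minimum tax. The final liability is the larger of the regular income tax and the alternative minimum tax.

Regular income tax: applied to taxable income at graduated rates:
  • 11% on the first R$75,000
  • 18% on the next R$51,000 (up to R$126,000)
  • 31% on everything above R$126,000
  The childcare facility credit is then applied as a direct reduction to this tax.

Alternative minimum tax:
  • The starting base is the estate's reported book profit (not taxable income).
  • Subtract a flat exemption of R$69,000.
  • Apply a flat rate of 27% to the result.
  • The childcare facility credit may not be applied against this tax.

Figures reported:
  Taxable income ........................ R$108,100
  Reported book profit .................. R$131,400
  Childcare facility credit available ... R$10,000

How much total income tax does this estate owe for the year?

Alternative minimum tax:
  Base (reported book profit): R$131,400
  Less exemption R$69,000 → base R$62,400
  R$62,400 × 27% = R$16,848

Regular income tax:
  R$75,000 × 11% = R$8,250
  R$33,100 × 18% = R$5,958
  → R$14,208
  Less childcare facility credit R$10,000 → R$4,208

R$16,848 > R$4,208, so the alternative minimum tax is the binding amount.

R$16,848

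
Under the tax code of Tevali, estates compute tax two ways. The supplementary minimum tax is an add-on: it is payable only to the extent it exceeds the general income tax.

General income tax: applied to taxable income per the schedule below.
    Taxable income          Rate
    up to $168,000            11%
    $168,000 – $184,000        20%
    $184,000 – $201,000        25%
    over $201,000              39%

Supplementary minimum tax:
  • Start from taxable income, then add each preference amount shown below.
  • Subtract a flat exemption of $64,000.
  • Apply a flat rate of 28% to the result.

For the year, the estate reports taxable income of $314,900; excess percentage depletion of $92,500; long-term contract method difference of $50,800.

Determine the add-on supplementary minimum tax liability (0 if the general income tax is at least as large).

$40,025

Supplementary minimum tax:
  Adjusted income: $314,900 + $92,500 + $50,800 = $458,200
  Less exemption $64,000 → base $394,200
  $394,200 × 28% = $110,376

General income tax:
  $168,000 × 11% = $18,480
  $16,000 × 20% = $3,200
  $17,000 × 25% = $4,250
  $113,900 × 39% = $44,421
  → $70,351

Excess of supplementary minimum tax over general income tax: $110,376 − $70,351 = $40,025.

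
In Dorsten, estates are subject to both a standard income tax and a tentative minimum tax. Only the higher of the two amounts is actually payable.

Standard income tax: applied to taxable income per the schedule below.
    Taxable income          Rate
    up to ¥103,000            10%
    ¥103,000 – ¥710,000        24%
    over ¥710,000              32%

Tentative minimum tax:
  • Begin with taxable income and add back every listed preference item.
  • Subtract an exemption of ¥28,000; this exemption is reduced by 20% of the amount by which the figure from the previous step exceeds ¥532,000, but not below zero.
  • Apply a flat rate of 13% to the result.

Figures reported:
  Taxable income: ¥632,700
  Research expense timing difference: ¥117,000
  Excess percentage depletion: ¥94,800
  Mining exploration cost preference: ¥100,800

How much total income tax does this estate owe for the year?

¥137,428

Tentative minimum tax:
  Adjusted income: ¥632,700 + ¥117,000 + ¥94,800 + ¥100,800 = ¥945,300
  Exemption: 20% × (¥945,300 − ¥532,000) = ¥82,660 ≥ ¥28,000, so the exemption is fully phased out
  Base: ¥945,300 − ¥0 = ¥945,300
  ¥945,300 × 13% = ¥122,889

Standard income tax:
  ¥103,000 × 10% = ¥10,300
  ¥529,700 × 24% = ¥127,128
  → ¥137,428

¥137,428 > ¥122,889, so the standard income tax governs.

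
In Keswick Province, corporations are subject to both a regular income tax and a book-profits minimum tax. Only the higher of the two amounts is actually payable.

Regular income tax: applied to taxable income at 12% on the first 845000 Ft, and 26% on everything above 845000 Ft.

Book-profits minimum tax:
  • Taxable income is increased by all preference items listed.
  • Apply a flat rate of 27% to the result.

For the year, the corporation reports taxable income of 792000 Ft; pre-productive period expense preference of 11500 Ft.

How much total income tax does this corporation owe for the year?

216945 Ft

Regular income tax:
  792000 Ft × 12% = 95040 Ft

Book-profits minimum tax:
  Adjusted income: 792000 Ft + 11500 Ft = 803500 Ft
  803500 Ft × 27% = 216945 Ft

216945 Ft > 95040 Ft, so the book-profits minimum tax is the binding amount.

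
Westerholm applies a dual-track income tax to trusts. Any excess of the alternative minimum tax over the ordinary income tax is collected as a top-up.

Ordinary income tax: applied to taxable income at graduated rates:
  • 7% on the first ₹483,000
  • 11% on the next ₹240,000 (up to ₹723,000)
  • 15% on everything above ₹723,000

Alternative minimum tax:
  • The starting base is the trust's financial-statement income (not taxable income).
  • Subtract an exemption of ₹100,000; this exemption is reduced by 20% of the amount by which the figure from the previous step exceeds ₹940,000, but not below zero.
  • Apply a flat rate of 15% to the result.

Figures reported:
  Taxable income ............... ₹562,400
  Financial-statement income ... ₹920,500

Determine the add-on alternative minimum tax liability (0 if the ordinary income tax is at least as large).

₹80,531

Ordinary income tax:
  ₹483,000 × 7% = ₹33,810
  ₹79,400 × 11% = ₹8,734
  → ₹42,544

Alternative minimum tax:
  Base (financial-statement income): ₹920,500
  Exemption: ₹920,500 ≤ ₹940,000, so full ₹100,000 applies
  Base: ₹920,500 − ₹100,000 = ₹820,500
  ₹820,500 × 15% = ₹123,075

Excess of alternative minimum tax over ordinary income tax: ₹123,075 − ₹42,544 = ₹80,531.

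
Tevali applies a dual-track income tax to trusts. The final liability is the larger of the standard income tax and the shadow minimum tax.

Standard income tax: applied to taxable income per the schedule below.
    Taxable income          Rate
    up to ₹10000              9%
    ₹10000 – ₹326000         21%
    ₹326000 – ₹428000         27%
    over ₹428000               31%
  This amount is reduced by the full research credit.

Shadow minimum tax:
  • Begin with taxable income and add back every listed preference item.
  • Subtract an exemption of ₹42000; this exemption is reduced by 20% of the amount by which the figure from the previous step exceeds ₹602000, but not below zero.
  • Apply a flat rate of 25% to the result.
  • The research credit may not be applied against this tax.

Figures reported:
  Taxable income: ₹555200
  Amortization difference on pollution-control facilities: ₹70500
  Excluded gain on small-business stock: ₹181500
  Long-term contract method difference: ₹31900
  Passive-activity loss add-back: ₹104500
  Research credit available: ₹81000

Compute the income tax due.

₹235900

Shadow minimum tax:
  Adjusted income: ₹555200 + ₹70500 + ₹181500 + ₹31900 + ₹104500 = ₹943600
  Exemption: 20% × (₹943600 − ₹602000) = ₹68320 ≥ ₹42000, so the exemption is fully phased out
  Base: ₹943600 − ₹0 = ₹943600
  ₹943600 × 25% = ₹235900

Standard income tax:
  ₹10000 × 9% = ₹900
  ₹316000 × 21% = ₹66360
  ₹102000 × 27% = ₹27540
  ₹127200 × 31% = ₹39432
  → ₹134232
  Less research credit ₹81000 → ₹53232

₹235900 > ₹53232, so the shadow minimum tax is the binding amount.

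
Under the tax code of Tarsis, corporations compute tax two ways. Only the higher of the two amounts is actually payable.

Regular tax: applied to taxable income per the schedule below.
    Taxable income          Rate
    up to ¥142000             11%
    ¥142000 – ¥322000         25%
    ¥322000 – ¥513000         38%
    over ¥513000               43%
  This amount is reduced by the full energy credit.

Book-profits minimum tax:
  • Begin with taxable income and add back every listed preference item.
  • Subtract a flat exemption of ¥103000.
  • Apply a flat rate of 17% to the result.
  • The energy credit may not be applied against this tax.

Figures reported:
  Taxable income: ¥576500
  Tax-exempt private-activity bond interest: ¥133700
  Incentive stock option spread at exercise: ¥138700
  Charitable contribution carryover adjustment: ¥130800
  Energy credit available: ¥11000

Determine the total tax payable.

Regular tax:
  ¥142000 × 11% = ¥15620
  ¥180000 × 25% = ¥45000
  ¥191000 × 38% = ¥72580
  ¥63500 × 43% = ¥27305
  → ¥160505
  Less energy credit ¥11000 → ¥149505

Book-profits minimum tax:
  Adjusted income: ¥576500 + ¥133700 + ¥138700 + ¥130800 = ¥979700
  Less exemption ¥103000 → base ¥876700
  ¥876700 × 17% = ¥149039

¥149505 > ¥149039, so the regular tax governs.

¥149505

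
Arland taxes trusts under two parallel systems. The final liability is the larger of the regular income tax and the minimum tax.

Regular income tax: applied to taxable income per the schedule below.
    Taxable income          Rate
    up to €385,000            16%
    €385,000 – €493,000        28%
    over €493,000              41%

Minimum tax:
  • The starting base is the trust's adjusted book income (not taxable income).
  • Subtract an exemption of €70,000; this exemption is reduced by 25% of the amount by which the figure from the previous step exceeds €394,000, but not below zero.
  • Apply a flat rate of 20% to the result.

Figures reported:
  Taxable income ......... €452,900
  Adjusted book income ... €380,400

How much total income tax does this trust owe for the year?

€80,612

Regular income tax:
  €385,000 × 16% = €61,600
  €67,900 × 28% = €19,012
  → €80,612

Minimum tax:
  Base (adjusted book income): €380,400
  Exemption: €380,400 ≤ €394,000, so full €70,000 applies
  Base: €380,400 − €70,000 = €310,400
  €310,400 × 20% = €62,080

€80,612 > €62,080, so the regular income tax governs.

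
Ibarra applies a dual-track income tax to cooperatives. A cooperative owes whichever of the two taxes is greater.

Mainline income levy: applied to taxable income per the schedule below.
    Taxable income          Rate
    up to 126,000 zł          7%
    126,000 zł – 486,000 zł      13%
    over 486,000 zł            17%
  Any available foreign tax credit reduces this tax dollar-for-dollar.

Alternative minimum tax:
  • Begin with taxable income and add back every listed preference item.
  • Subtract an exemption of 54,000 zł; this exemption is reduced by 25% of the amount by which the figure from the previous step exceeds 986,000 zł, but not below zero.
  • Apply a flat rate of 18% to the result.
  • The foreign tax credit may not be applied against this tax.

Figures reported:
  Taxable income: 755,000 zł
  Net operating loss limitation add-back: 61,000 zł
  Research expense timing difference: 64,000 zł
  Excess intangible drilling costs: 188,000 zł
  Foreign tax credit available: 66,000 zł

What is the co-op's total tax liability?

Mainline income levy:
  126,000 zł × 7% = 8,820 zł
  360,000 zł × 13% = 46,800 zł
  269,000 zł × 17% = 45,730 zł
  → 101,350 zł
  Less foreign tax credit 66,000 zł → 35,350 zł

Alternative minimum tax:
  Adjusted income: 755,000 zł + 61,000 zł + 64,000 zł + 188,000 zł = 1,068,000 zł
  Exemption: 54,000 zł − 25% × (1,068,000 zł − 986,000 zł) = 54,000 zł − 20,500 zł = 33,500 zł
  Base: 1,068,000 zł − 33,500 zł = 1,034,500 zł
  1,034,500 zł × 18% = 186,210 zł

186,210 zł > 35,350 zł, so the alternative minimum tax is the binding amount.

186,210 zł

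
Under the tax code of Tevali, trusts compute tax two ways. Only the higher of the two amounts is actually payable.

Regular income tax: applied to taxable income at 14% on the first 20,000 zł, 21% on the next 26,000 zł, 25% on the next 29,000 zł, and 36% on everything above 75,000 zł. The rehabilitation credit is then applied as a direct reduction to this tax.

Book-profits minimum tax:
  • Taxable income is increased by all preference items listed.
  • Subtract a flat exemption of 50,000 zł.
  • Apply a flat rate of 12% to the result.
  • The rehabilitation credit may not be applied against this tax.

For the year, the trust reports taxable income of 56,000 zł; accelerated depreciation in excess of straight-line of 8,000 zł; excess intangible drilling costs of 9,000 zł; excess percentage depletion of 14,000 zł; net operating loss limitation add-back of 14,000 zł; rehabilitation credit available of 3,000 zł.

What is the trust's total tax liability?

Book-profits minimum tax:
  Adjusted income: 56,000 zł + 8,000 zł + 9,000 zł + 14,000 zł + 14,000 zł = 101,000 zł
  Less exemption 50,000 zł → base 51,000 zł
  51,000 zł × 12% = 6,120 zł

Regular income tax:
  20,000 zł × 14% = 2,800 zł
  26,000 zł × 21% = 5,460 zł
  10,000 zł × 25% = 2,500 zł
  → 10,760 zł
  Less rehabilitation credit 3,000 zł → 7,760 zł

7,760 zł > 6,120 zł, so the regular income tax governs.

7,760 zł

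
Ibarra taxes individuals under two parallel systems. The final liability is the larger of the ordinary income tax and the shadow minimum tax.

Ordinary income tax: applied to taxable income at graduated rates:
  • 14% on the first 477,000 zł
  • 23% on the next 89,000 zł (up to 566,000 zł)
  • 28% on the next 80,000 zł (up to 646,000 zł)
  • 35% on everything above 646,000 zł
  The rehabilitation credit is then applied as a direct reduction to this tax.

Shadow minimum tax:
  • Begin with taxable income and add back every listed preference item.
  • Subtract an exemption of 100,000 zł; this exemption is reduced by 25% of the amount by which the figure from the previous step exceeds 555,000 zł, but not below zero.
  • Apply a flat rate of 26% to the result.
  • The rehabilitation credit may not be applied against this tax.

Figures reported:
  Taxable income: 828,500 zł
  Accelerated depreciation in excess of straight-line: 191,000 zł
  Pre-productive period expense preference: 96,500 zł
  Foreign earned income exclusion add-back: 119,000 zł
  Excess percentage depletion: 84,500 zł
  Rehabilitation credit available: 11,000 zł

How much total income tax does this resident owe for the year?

343,070 zł

Shadow minimum tax:
  Adjusted income: 828,500 zł + 191,000 zł + 96,500 zł + 119,000 zł + 84,500 zł = 1,319,500 zł
  Exemption: 25% × (1,319,500 zł − 555,000 zł) = 191,125 zł ≥ 100,000 zł, so the exemption is fully phased out
  Base: 1,319,500 zł − 0 zł = 1,319,500 zł
  1,319,500 zł × 26% = 343,070 zł

Ordinary income tax:
  477,000 zł × 14% = 66,780 zł
  89,000 zł × 23% = 20,470 zł
  80,000 zł × 28% = 22,400 zł
  182,500 zł × 35% = 63,875 zł
  → 173,525 zł
  Less rehabilitation credit 11,000 zł → 162,525 zł

343,070 zł > 162,525 zł, so the shadow minimum tax is the binding amount.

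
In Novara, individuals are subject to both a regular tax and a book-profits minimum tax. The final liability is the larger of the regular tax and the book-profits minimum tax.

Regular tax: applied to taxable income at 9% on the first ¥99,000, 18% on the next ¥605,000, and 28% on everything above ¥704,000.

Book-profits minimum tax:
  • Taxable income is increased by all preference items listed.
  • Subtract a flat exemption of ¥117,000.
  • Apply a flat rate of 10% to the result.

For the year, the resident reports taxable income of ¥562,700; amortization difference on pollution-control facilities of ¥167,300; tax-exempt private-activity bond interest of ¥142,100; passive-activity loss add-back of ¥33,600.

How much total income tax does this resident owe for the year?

Regular tax:
  ¥99,000 × 9% = ¥8,910
  ¥463,700 × 18% = ¥83,466
  → ¥92,376

Book-profits minimum tax:
  Adjusted income: ¥562,700 + ¥167,300 + ¥142,100 + ¥33,600 = ¥905,700
  Less exemption ¥117,000 → base ¥788,700
  ¥788,700 × 10% = ¥78,870

¥92,376 > ¥78,870, so the regular tax governs.

¥92,376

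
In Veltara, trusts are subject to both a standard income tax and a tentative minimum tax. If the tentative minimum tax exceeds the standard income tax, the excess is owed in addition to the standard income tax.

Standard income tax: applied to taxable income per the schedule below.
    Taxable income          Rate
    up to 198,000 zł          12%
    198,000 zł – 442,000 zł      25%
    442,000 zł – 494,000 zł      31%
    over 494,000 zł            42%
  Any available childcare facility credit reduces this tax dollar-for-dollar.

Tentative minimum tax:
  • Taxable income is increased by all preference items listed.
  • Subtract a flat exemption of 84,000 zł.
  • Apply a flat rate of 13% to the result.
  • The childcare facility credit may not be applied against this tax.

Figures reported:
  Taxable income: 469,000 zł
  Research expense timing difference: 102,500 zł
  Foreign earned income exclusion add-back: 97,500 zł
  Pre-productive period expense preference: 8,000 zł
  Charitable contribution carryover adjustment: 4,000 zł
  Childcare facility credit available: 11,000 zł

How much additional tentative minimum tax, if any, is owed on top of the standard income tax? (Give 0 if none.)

Tentative minimum tax:
  Adjusted income: 469,000 zł + 102,500 zł + 97,500 zł + 8,000 zł + 4,000 zł = 681,000 zł
  Less exemption 84,000 zł → base 597,000 zł
  597,000 zł × 13% = 77,610 zł

Standard income tax:
  198,000 zł × 12% = 23,760 zł
  244,000 zł × 25% = 61,000 zł
  27,000 zł × 31% = 8,370 zł
  → 93,130 zł
  Less childcare facility credit 11,000 zł → 82,130 zł

77,610 zł ≤ 82,130 zł, so no add-on is due.

0 zł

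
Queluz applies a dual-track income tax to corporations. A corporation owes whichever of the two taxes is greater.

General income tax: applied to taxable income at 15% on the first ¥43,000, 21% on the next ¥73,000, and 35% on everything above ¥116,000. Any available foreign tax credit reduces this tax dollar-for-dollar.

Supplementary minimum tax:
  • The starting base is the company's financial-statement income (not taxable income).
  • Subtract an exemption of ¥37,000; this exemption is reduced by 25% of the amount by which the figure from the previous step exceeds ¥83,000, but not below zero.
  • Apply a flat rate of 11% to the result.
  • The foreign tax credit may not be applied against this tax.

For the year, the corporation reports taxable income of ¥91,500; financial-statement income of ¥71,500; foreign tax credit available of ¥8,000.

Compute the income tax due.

Supplementary minimum tax:
  Base (financial-statement income): ¥71,500
  Exemption: ¥71,500 ≤ ¥83,000, so full ¥37,000 applies
  Base: ¥71,500 − ¥37,000 = ¥34,500
  ¥34,500 × 11% = ¥3,795

General income tax:
  ¥43,000 × 15% = ¥6,450
  ¥48,500 × 21% = ¥10,185
  → ¥16,635
  Less foreign tax credit ¥8,000 → ¥8,635

¥8,635 > ¥3,795, so the general income tax governs.

¥8,635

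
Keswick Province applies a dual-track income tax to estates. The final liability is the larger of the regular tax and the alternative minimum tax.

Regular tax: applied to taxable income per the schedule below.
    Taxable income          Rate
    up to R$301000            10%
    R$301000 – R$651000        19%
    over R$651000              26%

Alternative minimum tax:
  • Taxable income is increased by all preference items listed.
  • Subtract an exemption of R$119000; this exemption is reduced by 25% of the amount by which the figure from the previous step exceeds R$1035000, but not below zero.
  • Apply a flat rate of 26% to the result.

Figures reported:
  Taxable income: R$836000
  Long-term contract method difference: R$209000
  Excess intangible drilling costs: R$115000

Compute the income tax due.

R$278785

Alternative minimum tax:
  Adjusted income: R$836000 + R$209000 + R$115000 = R$1160000
  Exemption: R$119000 − 25% × (R$1160000 − R$1035000) = R$119000 − R$31250 = R$87750
  Base: R$1160000 − R$87750 = R$1072250
  R$1072250 × 26% = R$278785

Regular tax:
  R$301000 × 10% = R$30100
  R$350000 × 19% = R$66500
  R$185000 × 26% = R$48100
  → R$144700

R$278785 > R$144700, so the alternative minimum tax is the binding amount.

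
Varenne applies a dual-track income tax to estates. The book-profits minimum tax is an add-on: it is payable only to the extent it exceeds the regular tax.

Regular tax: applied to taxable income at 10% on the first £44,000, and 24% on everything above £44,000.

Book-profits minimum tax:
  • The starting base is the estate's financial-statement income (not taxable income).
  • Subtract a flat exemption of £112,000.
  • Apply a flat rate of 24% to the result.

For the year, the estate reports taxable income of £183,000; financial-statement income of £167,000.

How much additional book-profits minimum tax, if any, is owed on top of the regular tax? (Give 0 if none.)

Book-profits minimum tax:
  Base (financial-statement income): £167,000
  Less exemption £112,000 → base £55,000
  £55,000 × 24% = £13,200

Regular tax:
  £44,000 × 10% = £4,400
  £139,000 × 24% = £33,360
  → £37,760

£13,200 ≤ £37,760, so no add-on is due.

£0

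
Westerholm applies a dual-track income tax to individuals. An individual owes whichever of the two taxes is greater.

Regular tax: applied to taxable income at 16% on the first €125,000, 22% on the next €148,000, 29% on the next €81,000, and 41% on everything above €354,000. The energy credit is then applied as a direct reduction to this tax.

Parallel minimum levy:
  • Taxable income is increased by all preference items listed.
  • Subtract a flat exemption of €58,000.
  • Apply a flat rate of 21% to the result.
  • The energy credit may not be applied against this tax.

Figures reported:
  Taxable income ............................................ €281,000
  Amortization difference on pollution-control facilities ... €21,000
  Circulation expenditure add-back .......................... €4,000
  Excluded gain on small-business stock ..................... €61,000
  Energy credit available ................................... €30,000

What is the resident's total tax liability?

Parallel minimum levy:
  Adjusted income: €281,000 + €21,000 + €4,000 + €61,000 = €367,000
  Less exemption €58,000 → base €309,000
  €309,000 × 21% = €64,890

Regular tax:
  €125,000 × 16% = €20,000
  €148,000 × 22% = €32,560
  €8,000 × 29% = €2,320
  → €54,880
  Less energy credit €30,000 → €24,880

€64,890 > €24,880, so the parallel minimum levy is the binding amount.

€64,890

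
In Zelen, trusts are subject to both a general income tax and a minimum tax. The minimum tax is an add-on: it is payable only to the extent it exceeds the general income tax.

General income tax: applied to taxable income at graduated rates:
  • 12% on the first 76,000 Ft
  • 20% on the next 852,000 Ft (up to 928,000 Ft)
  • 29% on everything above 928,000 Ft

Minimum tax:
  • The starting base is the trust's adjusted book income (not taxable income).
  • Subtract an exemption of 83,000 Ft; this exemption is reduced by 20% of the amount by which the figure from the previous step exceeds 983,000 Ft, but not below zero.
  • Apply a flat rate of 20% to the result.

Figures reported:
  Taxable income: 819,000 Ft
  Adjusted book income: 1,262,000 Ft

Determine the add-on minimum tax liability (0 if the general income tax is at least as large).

Minimum tax:
  Base (adjusted book income): 1,262,000 Ft
  Exemption: 83,000 Ft − 20% × (1,262,000 Ft − 983,000 Ft) = 83,000 Ft − 55,800 Ft = 27,200 Ft
  Base: 1,262,000 Ft − 27,200 Ft = 1,234,800 Ft
  1,234,800 Ft × 20% = 246,960 Ft

General income tax:
  76,000 Ft × 12% = 9,120 Ft
  743,000 Ft × 20% = 148,600 Ft
  → 157,720 Ft

Excess of minimum tax over general income tax: 246,960 Ft − 157,720 Ft = 89,240 Ft.

89,240 Ft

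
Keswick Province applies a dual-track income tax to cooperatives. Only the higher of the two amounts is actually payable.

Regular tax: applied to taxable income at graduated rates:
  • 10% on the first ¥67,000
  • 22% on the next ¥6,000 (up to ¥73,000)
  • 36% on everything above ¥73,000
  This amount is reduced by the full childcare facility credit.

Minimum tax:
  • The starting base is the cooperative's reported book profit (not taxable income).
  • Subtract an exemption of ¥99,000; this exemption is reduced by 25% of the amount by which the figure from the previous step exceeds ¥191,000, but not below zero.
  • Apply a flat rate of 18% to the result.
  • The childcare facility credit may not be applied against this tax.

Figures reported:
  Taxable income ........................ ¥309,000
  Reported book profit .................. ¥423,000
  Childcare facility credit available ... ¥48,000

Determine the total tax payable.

Regular tax:
  ¥67,000 × 10% = ¥6,700
  ¥6,000 × 22% = ¥1,320
  ¥236,000 × 36% = ¥84,960
  → ¥92,980
  Less childcare facility credit ¥48,000 → ¥44,980

Minimum tax:
  Base (reported book profit): ¥423,000
  Exemption: ¥99,000 − 25% × (¥423,000 − ¥191,000) = ¥99,000 − ¥58,000 = ¥41,000
  Base: ¥423,000 − ¥41,000 = ¥382,000
  ¥382,000 × 18% = ¥68,760

¥68,760 > ¥44,980, so the minimum tax is the binding amount.

¥68,760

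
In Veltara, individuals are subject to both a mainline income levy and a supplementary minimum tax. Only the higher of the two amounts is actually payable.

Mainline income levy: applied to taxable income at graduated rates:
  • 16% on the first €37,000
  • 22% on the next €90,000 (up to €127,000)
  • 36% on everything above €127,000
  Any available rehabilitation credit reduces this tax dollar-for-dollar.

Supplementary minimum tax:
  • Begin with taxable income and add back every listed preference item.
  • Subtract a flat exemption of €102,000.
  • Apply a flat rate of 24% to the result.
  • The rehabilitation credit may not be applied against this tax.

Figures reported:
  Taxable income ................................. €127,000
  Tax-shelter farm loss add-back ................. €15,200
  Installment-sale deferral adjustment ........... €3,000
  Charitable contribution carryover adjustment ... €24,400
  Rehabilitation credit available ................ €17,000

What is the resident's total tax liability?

€16,224

Supplementary minimum tax:
  Adjusted income: €127,000 + €15,200 + €3,000 + €24,400 = €169,600
  Less exemption €102,000 → base €67,600
  €67,600 × 24% = €16,224

Mainline income levy:
  €37,000 × 16% = €5,920
  €90,000 × 22% = €19,800
  → €25,720
  Less rehabilitation credit €17,000 → €8,720

€16,224 > €8,720, so the supplementary minimum tax is the binding amount.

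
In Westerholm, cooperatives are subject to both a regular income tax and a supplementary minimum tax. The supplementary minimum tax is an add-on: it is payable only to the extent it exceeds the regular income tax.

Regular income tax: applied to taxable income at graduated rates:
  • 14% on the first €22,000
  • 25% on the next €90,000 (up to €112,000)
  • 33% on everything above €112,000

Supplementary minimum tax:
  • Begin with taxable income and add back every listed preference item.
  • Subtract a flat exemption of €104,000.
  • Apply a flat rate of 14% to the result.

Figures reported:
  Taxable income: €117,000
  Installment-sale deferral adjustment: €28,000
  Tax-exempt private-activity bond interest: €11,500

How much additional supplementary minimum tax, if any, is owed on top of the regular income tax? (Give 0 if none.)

Supplementary minimum tax:
  Adjusted income: €117,000 + €28,000 + €11,500 = €156,500
  Less exemption €104,000 → base €52,500
  €52,500 × 14% = €7,350

Regular income tax:
  €22,000 × 14% = €3,080
  €90,000 × 25% = €22,500
  €5,000 × 33% = €1,650
  → €27,230

€7,350 ≤ €27,230, so no add-on is due.

€0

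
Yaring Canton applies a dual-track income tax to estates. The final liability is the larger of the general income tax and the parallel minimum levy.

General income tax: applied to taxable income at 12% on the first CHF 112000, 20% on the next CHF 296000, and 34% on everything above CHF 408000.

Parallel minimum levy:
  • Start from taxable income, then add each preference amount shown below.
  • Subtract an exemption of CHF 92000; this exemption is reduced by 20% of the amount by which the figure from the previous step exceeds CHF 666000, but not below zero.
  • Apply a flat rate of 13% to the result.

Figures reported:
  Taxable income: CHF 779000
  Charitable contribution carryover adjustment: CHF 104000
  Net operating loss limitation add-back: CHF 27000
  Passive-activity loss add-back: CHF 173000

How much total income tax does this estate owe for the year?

CHF 198780

General income tax:
  CHF 112000 × 12% = CHF 13440
  CHF 296000 × 20% = CHF 59200
  CHF 371000 × 34% = CHF 126140
  → CHF 198780

Parallel minimum levy:
  Adjusted income: CHF 779000 + CHF 104000 + CHF 27000 + CHF 173000 = CHF 1083000
  Exemption: CHF 92000 − 20% × (CHF 1083000 − CHF 666000) = CHF 92000 − CHF 83400 = CHF 8600
  Base: CHF 1083000 − CHF 8600 = CHF 1074400
  CHF 1074400 × 13% = CHF 139672

CHF 198780 > CHF 139672, so the general income tax governs.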